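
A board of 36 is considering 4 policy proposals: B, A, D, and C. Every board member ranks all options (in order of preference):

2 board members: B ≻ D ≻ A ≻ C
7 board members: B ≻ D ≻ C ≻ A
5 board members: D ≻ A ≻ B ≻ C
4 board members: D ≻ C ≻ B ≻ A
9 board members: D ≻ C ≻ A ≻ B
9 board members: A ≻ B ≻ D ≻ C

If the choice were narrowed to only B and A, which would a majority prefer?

A

Voters preferring B to A: 13; preferring A to B: 23.
A wins the head-to-head.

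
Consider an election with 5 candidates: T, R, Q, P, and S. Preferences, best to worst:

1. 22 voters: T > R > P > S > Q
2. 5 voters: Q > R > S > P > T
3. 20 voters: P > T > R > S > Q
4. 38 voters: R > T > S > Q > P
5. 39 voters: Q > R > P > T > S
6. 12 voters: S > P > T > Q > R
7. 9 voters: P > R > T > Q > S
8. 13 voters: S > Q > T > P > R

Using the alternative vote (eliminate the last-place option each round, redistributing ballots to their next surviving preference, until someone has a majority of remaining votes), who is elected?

Round 1: T 22, R 38, Q 44, P 29, S 25. Eliminate T.
Round 2: R 60, Q 44, P 29, S 25. Eliminate S.
Round 3: R 60, Q 57, P 41. Eliminate P.
Round 4: R 89, Q 69. R has a majority.

R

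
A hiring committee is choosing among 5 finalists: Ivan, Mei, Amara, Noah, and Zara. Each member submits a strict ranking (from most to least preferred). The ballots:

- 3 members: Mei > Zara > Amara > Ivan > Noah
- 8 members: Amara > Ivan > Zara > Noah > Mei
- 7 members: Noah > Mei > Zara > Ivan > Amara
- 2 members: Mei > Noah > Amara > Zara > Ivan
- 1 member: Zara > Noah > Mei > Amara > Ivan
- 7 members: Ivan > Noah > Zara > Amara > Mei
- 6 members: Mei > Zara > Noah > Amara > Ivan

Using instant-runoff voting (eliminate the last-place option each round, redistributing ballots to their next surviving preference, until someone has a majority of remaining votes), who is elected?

Round 1: Ivan 7, Mei 11, Amara 8, Noah 7, Zara 1. Eliminate Zara.
Round 2: Ivan 7, Mei 11, Amara 8, Noah 8. Eliminate Ivan.
Round 3: Mei 11, Amara 8, Noah 15. Eliminate Amara.
Round 4: Mei 11, Noah 23. Noah has a majority.

Noah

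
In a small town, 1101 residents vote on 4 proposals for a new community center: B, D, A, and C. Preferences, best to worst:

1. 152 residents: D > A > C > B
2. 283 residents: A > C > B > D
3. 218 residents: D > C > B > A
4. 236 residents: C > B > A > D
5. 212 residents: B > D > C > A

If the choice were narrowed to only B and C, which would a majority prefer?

Voters preferring B to C: 212; preferring C to B: 889.
C wins the head-to-head.

C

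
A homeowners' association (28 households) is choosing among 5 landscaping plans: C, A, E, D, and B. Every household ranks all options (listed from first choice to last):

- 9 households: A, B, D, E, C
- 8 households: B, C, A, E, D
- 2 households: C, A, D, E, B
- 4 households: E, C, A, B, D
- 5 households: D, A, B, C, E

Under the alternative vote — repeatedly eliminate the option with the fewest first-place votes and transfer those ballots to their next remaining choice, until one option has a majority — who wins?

Round 1: C 2, A 9, E 4, D 5, B 8. Eliminate C.
Round 2: A 11, E 4, D 5, B 8. Eliminate E.
Round 3: A 15, D 5, B 8. A has a majority.

A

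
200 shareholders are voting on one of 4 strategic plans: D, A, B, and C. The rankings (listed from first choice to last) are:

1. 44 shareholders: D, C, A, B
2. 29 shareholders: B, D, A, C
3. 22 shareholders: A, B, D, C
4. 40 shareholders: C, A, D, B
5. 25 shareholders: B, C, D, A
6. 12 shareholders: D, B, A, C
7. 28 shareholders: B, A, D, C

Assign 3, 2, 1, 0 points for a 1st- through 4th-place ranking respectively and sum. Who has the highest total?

D

D: 44·3 + 29·2 + 22·1 + 40·1 + 25·1 + 12·3 + 28·1 = 341
A: 44·1 + 29·1 + 22·3 + 40·2 + 25·0 + 12·1 + 28·2 = 287
B: 44·0 + 29·3 + 22·2 + 40·0 + 25·3 + 12·2 + 28·3 = 314
C: 44·2 + 29·0 + 22·0 + 40·3 + 25·2 + 12·0 + 28·0 = 258
D has the highest Borda score (341).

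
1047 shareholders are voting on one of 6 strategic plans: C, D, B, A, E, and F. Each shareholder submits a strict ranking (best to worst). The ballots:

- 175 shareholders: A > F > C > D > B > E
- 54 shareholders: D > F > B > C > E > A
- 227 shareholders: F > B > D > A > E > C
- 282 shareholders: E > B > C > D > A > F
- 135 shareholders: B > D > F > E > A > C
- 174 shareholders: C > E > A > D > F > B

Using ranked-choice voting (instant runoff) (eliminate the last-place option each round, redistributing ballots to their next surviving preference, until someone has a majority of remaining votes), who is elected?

F

Round 1: C 174, D 54, B 135, A 175, E 282, F 227. Eliminate D.
Round 2: C 174, B 135, A 175, E 282, F 281. Eliminate B.
Round 3: C 174, A 175, E 282, F 416. Eliminate C.
Round 4: A 175, E 456, F 416. Eliminate A.
Round 5: E 456, F 591. F has a majority.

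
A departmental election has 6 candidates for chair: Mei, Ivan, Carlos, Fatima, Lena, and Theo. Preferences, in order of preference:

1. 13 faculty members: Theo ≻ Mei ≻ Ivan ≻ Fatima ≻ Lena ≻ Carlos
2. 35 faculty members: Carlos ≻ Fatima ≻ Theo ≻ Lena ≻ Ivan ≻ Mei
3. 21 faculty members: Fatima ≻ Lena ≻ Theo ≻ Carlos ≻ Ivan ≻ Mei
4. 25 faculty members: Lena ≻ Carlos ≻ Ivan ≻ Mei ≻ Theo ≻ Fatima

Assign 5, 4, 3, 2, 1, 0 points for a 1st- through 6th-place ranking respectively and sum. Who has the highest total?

Carlos

Mei: 13·4 + 35·0 + 21·0 + 25·2 = 102
Ivan: 13·3 + 35·1 + 21·1 + 25·3 = 170
Carlos: 13·0 + 35·5 + 21·2 + 25·4 = 317
Fatima: 13·2 + 35·4 + 21·5 + 25·0 = 271
Lena: 13·1 + 35·2 + 21·4 + 25·5 = 292
Theo: 13·5 + 35·3 + 21·3 + 25·1 = 258
Carlos has the highest Borda score (317).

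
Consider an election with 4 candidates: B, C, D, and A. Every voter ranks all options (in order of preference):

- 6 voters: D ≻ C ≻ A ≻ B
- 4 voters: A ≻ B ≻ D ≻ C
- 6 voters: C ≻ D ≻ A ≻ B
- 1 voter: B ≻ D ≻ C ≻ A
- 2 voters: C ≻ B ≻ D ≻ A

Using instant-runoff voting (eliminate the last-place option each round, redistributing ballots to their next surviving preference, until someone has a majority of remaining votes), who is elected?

Round 1: B 1, C 8, D 6, A 4. Eliminate B.
Round 2: C 8, D 7, A 4. Eliminate A.
Round 3: C 8, D 11. D has a majority.

D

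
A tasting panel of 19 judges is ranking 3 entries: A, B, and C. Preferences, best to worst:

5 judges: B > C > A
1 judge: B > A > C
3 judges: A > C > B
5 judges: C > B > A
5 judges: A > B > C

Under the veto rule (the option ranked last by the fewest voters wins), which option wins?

Last-place votes: A 10, B 3, C 6.
B is ranked last by the fewest voters, so B wins.

B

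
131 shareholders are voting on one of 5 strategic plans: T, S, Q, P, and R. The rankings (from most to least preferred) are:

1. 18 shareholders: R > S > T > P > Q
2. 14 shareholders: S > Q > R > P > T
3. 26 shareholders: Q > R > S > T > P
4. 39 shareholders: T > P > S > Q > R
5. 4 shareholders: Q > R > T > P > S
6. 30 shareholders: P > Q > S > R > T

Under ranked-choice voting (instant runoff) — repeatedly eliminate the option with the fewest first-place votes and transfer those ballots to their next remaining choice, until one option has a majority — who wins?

Q

Round 1: T 39, S 14, Q 30, P 30, R 18. Eliminate S.
Round 2: T 39, Q 44, P 30, R 18. Eliminate R.
Round 3: T 57, Q 44, P 30. Eliminate P.
Round 4: T 57, Q 74. Q has a majority.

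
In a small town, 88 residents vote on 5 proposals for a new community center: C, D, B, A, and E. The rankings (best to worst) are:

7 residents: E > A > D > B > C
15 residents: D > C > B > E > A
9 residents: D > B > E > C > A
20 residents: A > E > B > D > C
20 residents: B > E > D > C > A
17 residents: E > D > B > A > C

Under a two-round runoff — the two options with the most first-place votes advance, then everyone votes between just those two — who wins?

Round 1 first-place votes: C 0, D 24, B 20, A 20, E 24.
E and D advance.
Runoff: E is preferred to D by 64 voters; D by 24.
E wins the runoff.

E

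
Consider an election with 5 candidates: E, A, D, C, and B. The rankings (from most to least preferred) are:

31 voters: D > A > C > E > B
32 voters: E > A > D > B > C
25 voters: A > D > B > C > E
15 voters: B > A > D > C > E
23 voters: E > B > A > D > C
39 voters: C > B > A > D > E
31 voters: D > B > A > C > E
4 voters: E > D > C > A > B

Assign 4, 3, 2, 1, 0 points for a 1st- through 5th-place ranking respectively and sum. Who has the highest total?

A

E: 31·1 + 32·4 + 25·0 + 15·0 + 23·4 + 39·0 + 31·0 + 4·4 = 267
A: 31·3 + 32·3 + 25·4 + 15·3 + 23·2 + 39·2 + 31·2 + 4·1 = 524
D: 31·4 + 32·2 + 25·3 + 15·2 + 23·1 + 39·1 + 31·4 + 4·3 = 491
C: 31·2 + 32·0 + 25·1 + 15·1 + 23·0 + 39·4 + 31·1 + 4·2 = 297
B: 31·0 + 32·1 + 25·2 + 15·4 + 23·3 + 39·3 + 31·3 + 4·0 = 421
A has the highest Borda score (524).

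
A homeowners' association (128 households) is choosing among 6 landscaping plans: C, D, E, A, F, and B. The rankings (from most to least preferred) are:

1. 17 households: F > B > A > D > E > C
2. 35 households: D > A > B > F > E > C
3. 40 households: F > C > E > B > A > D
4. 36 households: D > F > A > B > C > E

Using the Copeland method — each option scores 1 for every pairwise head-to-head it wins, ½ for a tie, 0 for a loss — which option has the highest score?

C: beats E; loses to D, A, F, and B → score 1.
D: beats C, E, A, F, and B → score 5.
E: loses to C, D, A, F, and B → score 0.
A: beats C, E, and B; loses to D and F → score 3.
F: beats C, E, A, and B; loses to D → score 4.
B: beats C and E; loses to D, A, and F → score 2.
D has the best pairwise record.

D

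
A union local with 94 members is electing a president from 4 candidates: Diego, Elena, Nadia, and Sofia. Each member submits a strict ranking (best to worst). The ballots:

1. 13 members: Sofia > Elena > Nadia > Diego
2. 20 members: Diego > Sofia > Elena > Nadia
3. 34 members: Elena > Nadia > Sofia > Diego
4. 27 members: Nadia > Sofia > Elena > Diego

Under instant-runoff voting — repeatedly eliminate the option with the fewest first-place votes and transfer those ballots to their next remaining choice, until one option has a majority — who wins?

Elena

Round 1: Diego 20, Elena 34, Nadia 27, Sofia 13. Eliminate Sofia.
Round 2: Diego 20, Elena 47, Nadia 27. Eliminate Diego.
Round 3: Elena 67, Nadia 27. Elena has a majority.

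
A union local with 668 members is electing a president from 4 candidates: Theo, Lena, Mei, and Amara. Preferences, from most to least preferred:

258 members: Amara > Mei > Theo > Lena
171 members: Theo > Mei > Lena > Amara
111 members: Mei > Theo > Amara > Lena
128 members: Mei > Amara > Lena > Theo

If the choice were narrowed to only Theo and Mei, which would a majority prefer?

Mei

Voters preferring Theo to Mei: 171; preferring Mei to Theo: 497.
Mei wins the head-to-head.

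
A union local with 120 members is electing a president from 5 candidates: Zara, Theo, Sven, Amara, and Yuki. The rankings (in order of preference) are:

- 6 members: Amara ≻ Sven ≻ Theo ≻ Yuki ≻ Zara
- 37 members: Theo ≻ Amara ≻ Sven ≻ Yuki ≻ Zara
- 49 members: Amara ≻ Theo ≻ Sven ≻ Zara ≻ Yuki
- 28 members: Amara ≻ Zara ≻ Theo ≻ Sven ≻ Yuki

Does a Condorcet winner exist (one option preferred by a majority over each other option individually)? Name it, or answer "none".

Amara

Amara vs Zara: 120–0 for Amara.
Amara vs Theo: 83–37 for Amara.
Amara vs Sven: 120–0 for Amara.
Amara vs Yuki: 120–0 for Amara.
Amara beats every other option head-to-head.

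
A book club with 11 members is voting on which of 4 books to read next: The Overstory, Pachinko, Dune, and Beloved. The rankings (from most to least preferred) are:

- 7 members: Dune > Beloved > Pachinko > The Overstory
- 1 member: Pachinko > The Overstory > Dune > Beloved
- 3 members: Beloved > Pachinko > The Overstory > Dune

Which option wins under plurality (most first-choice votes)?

First-place votes: The Overstory 0, Pachinko 1, Dune 7, Beloved 3.
Dune has the most first-place votes.

Dune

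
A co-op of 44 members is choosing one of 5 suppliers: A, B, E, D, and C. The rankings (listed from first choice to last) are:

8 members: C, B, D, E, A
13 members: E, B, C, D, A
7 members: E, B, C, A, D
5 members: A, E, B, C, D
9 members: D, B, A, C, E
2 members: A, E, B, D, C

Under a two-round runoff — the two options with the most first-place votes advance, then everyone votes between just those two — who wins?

Round 1 first-place votes: A 7, B 0, E 20, D 9, C 8.
E and D advance.
Runoff: E is preferred to D by 27 voters; D by 17.
E wins the runoff.

E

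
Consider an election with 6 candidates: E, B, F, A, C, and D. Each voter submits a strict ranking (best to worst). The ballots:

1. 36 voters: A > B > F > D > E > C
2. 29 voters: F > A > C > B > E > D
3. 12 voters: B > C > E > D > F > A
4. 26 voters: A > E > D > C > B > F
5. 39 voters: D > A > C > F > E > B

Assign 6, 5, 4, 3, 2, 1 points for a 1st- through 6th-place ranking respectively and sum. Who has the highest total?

E: 36·2 + 29·2 + 12·4 + 26·5 + 39·2 = 386
B: 36·5 + 29·3 + 12·6 + 26·2 + 39·1 = 430
F: 36·4 + 29·6 + 12·2 + 26·1 + 39·3 = 485
A: 36·6 + 29·5 + 12·1 + 26·6 + 39·5 = 724
C: 36·1 + 29·4 + 12·5 + 26·3 + 39·4 = 446
D: 36·3 + 29·1 + 12·3 + 26·4 + 39·6 = 511
A has the highest Borda score (724).

A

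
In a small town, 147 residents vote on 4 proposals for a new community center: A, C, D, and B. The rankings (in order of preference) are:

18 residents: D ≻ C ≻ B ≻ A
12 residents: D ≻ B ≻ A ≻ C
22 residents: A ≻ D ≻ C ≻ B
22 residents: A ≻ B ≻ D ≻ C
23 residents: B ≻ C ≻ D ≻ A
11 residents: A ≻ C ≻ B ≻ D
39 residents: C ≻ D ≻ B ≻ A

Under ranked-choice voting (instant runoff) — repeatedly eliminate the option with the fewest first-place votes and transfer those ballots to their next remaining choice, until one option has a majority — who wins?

Round 1: A 55, C 39, D 30, B 23. Eliminate B.
Round 2: A 55, C 62, D 30. Eliminate D.
Round 3: A 67, C 80. C has a majority.

C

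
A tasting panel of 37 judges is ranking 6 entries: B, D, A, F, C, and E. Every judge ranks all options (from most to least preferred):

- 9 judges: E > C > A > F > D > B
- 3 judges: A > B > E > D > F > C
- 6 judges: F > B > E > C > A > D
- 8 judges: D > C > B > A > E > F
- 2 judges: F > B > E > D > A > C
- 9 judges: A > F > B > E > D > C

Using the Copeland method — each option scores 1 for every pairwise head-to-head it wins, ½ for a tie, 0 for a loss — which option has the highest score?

A

B: beats D, C, and E; loses to A and F → score 3.
D: beats C; loses to B, A, F, and E → score 1.
A: beats B, D, F, and E; loses to C → score 4.
F: beats B, D, and C; loses to A and E → score 3.
C: beats A; loses to B, D, F, and E → score 1.
E: beats D, F, and C; loses to B and A → score 3.
A has the best pairwise record.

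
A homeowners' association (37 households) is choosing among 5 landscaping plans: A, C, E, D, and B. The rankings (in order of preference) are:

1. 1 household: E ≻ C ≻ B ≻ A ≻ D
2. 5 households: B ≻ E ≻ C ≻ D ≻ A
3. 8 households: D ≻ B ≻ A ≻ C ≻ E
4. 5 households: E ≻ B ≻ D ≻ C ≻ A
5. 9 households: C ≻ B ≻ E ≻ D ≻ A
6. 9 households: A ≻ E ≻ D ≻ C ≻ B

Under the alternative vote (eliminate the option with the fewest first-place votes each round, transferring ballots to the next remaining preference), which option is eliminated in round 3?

C

Round 1: A 9, C 9, E 6, D 8, B 5. Eliminate B.
Round 2: A 9, C 9, E 11, D 8. Eliminate D.
Round 3: A 17, C 9, E 11. Eliminate C.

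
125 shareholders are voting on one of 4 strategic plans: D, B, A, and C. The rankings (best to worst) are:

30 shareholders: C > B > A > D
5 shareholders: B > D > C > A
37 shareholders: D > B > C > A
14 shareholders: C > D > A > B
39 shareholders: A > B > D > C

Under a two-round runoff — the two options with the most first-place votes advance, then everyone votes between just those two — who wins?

Round 1 first-place votes: D 37, B 5, A 39, C 44.
C and A advance.
Runoff: C is preferred to A by 86 voters; A by 39.
C wins the runoff.

C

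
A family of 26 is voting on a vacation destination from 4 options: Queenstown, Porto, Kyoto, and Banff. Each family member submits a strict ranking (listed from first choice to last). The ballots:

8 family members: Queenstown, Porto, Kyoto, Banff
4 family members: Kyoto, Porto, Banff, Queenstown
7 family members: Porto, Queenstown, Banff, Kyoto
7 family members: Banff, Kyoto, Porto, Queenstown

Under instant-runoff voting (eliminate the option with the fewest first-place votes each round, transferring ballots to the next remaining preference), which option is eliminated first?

Kyoto

Round 1: Queenstown 8, Porto 7, Kyoto 4, Banff 7. Eliminate Kyoto.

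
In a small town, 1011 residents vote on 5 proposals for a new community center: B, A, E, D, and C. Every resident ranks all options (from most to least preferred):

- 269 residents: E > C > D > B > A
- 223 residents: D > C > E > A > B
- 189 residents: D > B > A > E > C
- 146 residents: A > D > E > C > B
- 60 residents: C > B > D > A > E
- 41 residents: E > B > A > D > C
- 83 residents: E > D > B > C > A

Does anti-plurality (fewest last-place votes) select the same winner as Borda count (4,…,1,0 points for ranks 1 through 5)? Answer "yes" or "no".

Anti-plurality — last-place votes: B 369, A 352, E 60, D 0, C 230. Winner: D.
Borda — scores: B 1305, A 1327, E 2499, D 3034, C 1945. Winner: D.
The two methods agree.

yes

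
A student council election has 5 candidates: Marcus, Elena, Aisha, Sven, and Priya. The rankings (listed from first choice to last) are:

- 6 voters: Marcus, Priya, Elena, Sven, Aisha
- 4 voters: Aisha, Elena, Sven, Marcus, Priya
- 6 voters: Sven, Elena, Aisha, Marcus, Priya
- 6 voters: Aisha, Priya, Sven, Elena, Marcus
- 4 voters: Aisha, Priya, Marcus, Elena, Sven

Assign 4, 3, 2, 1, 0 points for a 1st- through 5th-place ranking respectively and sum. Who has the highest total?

Marcus: 6·4 + 4·1 + 6·1 + 6·0 + 4·2 = 42
Elena: 6·2 + 4·3 + 6·3 + 6·1 + 4·1 = 52
Aisha: 6·0 + 4·4 + 6·2 + 6·4 + 4·4 = 68
Sven: 6·1 + 4·2 + 6·4 + 6·2 + 4·0 = 50
Priya: 6·3 + 4·0 + 6·0 + 6·3 + 4·3 = 48
Aisha has the highest Borda score (68).

Aisha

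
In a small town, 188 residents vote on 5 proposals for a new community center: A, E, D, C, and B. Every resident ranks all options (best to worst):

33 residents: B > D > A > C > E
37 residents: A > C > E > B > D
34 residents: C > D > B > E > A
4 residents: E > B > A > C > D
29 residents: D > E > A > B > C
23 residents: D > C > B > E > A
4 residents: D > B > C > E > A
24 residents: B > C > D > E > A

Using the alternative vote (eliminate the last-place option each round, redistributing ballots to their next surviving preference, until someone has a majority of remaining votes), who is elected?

B

Round 1: A 37, E 4, D 56, C 34, B 57. Eliminate E.
Round 2: A 37, D 56, C 34, B 61. Eliminate C.
Round 3: A 37, D 90, B 61. Eliminate A.
Round 4: D 90, B 98. B has a majority.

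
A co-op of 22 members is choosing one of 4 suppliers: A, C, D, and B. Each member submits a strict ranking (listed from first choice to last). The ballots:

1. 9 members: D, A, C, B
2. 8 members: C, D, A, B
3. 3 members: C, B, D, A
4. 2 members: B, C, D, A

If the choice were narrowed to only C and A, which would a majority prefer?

C

Voters preferring C to A: 13; preferring A to C: 9.
C wins the head-to-head.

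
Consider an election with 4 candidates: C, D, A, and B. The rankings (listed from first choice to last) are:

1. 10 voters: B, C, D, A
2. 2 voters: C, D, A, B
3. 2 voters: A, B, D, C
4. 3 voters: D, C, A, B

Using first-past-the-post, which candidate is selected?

B

First-place votes: C 2, D 3, A 2, B 10.
B has the most first-place votes.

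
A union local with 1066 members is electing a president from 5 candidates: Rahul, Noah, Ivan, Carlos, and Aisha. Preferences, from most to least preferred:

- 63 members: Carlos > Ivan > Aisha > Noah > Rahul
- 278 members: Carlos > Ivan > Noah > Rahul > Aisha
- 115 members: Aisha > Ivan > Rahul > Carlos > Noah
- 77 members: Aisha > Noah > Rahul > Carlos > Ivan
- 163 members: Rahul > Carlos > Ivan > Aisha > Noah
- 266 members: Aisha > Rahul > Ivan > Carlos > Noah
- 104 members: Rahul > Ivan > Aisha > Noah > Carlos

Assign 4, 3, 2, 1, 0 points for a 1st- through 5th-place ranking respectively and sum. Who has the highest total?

Rahul: 63·0 + 278·1 + 115·2 + 77·2 + 163·4 + 266·3 + 104·4 = 2528
Noah: 63·1 + 278·2 + 115·0 + 77·3 + 163·0 + 266·0 + 104·1 = 954
Ivan: 63·3 + 278·3 + 115·3 + 77·0 + 163·2 + 266·2 + 104·3 = 2538
Carlos: 63·4 + 278·4 + 115·1 + 77·1 + 163·3 + 266·1 + 104·0 = 2311
Aisha: 63·2 + 278·0 + 115·4 + 77·4 + 163·1 + 266·4 + 104·2 = 2329
Ivan has the highest Borda score (2538).

Ivan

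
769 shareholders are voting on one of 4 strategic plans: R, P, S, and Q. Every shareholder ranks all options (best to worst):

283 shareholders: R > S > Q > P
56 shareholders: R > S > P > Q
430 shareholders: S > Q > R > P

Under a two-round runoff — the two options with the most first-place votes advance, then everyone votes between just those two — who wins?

S

Round 1 first-place votes: R 339, P 0, S 430, Q 0.
S and R advance.
Runoff: S is preferred to R by 430 voters; R by 339.
S wins the runoff.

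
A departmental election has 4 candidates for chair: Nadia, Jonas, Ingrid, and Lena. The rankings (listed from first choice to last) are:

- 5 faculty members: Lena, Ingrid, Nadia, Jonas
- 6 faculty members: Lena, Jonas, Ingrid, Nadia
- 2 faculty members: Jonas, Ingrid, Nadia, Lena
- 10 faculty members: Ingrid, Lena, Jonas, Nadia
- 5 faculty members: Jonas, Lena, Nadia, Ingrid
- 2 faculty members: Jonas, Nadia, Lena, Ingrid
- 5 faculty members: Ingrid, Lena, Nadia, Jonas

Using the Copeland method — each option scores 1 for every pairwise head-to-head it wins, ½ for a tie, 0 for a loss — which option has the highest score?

Nadia: loses to Jonas, Ingrid, and Lena → score 0.
Jonas: beats Nadia; loses to Ingrid and Lena → score 1.
Ingrid: beats Nadia and Jonas; loses to Lena → score 2.
Lena: beats Nadia, Jonas, and Ingrid → score 3.
Lena has the best pairwise record.

Lena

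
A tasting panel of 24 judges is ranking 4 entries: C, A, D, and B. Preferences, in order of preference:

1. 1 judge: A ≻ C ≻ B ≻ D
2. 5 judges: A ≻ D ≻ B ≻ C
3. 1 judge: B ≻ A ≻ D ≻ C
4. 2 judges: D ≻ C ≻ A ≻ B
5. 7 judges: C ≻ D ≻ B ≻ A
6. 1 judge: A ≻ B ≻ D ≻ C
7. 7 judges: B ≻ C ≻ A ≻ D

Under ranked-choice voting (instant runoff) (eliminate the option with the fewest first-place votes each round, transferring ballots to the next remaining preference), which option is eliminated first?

Round 1: C 7, A 7, D 2, B 8. Eliminate D.

D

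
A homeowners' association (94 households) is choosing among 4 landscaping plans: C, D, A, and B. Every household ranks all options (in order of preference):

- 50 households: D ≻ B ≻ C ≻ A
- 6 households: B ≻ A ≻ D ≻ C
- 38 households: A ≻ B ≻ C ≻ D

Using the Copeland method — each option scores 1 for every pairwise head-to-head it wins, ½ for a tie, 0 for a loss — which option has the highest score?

C: beats A; loses to D and B → score 1.
D: beats C, A, and B → score 3.
A: loses to C, D, and B → score 0.
B: beats C and A; loses to D → score 2.
D has the best pairwise record.

D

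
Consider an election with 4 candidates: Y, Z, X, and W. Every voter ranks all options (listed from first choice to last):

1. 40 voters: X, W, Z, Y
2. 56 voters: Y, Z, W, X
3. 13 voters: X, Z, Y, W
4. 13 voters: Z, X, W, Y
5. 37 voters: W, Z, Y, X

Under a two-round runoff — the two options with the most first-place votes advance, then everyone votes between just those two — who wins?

Y

Round 1 first-place votes: Y 56, Z 13, X 53, W 37.
Y and X advance.
Runoff: Y is preferred to X by 93 voters; X by 66.
Y wins the runoff.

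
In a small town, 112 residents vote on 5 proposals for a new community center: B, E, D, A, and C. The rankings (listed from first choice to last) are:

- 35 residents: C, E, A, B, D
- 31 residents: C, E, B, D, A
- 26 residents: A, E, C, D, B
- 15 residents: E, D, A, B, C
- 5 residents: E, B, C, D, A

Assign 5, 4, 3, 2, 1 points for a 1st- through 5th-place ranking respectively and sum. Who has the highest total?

E

B: 35·2 + 31·3 + 26·1 + 15·2 + 5·4 = 239
E: 35·4 + 31·4 + 26·4 + 15·5 + 5·5 = 468
D: 35·1 + 31·2 + 26·2 + 15·4 + 5·2 = 219
A: 35·3 + 31·1 + 26·5 + 15·3 + 5·1 = 316
C: 35·5 + 31·5 + 26·3 + 15·1 + 5·3 = 438
E has the highest Borda score (468).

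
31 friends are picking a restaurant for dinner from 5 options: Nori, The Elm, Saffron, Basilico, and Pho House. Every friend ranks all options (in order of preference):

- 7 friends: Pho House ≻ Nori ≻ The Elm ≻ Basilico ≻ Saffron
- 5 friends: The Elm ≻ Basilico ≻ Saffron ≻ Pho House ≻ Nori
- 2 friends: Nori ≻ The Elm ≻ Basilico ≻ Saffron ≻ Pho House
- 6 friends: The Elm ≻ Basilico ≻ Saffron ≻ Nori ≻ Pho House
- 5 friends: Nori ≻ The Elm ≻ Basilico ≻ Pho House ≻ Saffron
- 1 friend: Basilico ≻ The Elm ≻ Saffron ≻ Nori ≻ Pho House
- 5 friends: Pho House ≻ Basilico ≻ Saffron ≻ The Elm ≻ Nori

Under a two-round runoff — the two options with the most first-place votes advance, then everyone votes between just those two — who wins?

Round 1 first-place votes: Nori 7, The Elm 11, Saffron 0, Basilico 1, Pho House 12.
Pho House and The Elm advance.
Runoff: Pho House is preferred to The Elm by 12 voters; The Elm by 19.
The Elm wins the runoff.

The Elm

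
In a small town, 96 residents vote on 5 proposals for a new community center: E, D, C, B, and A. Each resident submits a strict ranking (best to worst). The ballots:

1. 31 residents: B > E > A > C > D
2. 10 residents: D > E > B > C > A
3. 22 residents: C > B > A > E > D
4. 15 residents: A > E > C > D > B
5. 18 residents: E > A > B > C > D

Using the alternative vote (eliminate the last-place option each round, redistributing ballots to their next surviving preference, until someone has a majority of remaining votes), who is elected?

Round 1: E 18, D 10, C 22, B 31, A 15. Eliminate D.
Round 2: E 28, C 22, B 31, A 15. Eliminate A.
Round 3: E 43, C 22, B 31. Eliminate C.
Round 4: E 43, B 53. B has a majority.

B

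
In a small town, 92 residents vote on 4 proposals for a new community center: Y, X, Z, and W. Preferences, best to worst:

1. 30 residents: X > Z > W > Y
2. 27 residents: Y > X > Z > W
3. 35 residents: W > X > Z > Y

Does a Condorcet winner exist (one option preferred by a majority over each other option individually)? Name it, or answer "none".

X

X vs Y: 65–27 for X.
X vs Z: 92–0 for X.
X vs W: 57–35 for X.
X beats every other option head-to-head.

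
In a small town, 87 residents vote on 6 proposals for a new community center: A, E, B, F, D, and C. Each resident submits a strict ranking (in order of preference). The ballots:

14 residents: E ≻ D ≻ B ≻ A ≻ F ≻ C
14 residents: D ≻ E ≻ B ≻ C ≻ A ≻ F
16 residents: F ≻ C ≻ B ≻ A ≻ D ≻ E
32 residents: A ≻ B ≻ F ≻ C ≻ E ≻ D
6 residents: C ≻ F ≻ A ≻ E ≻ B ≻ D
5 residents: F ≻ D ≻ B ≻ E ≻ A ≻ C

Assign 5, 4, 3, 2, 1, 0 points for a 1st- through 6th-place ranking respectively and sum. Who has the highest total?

B

A: 14·2 + 14·1 + 16·2 + 32·5 + 6·3 + 5·1 = 257
E: 14·5 + 14·4 + 16·0 + 32·1 + 6·2 + 5·2 = 180
B: 14·3 + 14·3 + 16·3 + 32·4 + 6·1 + 5·3 = 281
F: 14·1 + 14·0 + 16·5 + 32·3 + 6·4 + 5·5 = 239
D: 14·4 + 14·5 + 16·1 + 32·0 + 6·0 + 5·4 = 162
C: 14·0 + 14·2 + 16·4 + 32·2 + 6·5 + 5·0 = 186
B has the highest Borda score (281).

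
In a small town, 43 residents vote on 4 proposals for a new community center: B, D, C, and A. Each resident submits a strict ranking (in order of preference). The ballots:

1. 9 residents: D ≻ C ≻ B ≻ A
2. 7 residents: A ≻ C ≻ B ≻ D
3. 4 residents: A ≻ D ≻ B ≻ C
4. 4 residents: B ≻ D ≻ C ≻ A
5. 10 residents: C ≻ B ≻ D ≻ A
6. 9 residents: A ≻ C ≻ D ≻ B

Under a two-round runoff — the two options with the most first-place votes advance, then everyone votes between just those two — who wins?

Round 1 first-place votes: B 4, D 9, C 10, A 20.
A and C advance.
Runoff: A is preferred to C by 20 voters; C by 23.
C wins the runoff.

C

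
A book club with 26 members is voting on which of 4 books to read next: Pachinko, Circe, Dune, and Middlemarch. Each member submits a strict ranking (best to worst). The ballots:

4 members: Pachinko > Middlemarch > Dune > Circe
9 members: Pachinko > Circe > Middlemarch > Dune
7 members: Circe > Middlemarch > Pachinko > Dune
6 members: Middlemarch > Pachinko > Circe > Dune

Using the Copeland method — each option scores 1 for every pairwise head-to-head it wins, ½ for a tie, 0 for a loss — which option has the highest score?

Pachinko

Pachinko: beats Circe and Dune; ties Middlemarch → score 2.5.
Circe: beats Dune and Middlemarch; loses to Pachinko → score 2.
Dune: loses to Pachinko, Circe, and Middlemarch → score 0.
Middlemarch: beats Dune; ties Pachinko; loses to Circe → score 1.5.
Pachinko has the best pairwise record.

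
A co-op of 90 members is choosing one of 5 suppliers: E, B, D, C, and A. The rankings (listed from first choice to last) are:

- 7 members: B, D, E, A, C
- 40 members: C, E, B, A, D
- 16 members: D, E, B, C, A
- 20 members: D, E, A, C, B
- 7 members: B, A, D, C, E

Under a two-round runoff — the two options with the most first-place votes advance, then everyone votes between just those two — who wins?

Round 1 first-place votes: E 0, B 14, D 36, C 40, A 0.
C and D advance.
Runoff: C is preferred to D by 40 voters; D by 50.
D wins the runoff.

D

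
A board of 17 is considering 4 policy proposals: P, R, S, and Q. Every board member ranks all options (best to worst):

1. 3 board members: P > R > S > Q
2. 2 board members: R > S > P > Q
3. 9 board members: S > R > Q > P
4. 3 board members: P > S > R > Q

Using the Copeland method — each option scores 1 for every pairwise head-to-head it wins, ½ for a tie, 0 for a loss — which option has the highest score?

P: loses to R, S, and Q → score 0.
R: beats P and Q; loses to S → score 2.
S: beats P, R, and Q → score 3.
Q: beats P; loses to R and S → score 1.
S has the best pairwise record.

S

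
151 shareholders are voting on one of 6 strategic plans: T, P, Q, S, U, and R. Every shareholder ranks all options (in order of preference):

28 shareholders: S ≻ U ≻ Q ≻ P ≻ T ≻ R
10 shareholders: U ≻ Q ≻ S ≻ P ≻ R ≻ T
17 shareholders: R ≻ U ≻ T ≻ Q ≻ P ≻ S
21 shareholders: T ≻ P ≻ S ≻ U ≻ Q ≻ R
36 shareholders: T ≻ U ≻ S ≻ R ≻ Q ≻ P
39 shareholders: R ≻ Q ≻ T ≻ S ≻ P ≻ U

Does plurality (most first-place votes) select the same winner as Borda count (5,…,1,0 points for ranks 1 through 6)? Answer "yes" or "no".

Plurality — first-place votes: T 57, P 0, Q 0, S 28, U 10, R 56. Winner: T.
Borda — scores: T 481, P 216, Q 371, S 419, U 416, R 362. Winner: T.
The two methods agree.

yes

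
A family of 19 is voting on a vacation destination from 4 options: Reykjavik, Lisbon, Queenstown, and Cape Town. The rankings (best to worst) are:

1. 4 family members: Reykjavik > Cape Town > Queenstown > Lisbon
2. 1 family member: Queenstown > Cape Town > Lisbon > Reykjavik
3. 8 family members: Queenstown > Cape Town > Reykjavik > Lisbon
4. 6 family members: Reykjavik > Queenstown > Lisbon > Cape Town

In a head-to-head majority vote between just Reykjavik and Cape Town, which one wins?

Voters preferring Reykjavik to Cape Town: 10; preferring Cape Town to Reykjavik: 9.
Reykjavik wins the head-to-head.

Reykjavik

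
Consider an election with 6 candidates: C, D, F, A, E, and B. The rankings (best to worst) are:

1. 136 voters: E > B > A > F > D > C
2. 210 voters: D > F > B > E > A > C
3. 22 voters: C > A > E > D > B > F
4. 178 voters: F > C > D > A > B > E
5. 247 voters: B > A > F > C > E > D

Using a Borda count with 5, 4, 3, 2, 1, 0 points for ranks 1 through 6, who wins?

F

C: 136·0 + 210·0 + 22·5 + 178·4 + 247·2 = 1316
D: 136·1 + 210·5 + 22·2 + 178·3 + 247·0 = 1764
F: 136·2 + 210·4 + 22·0 + 178·5 + 247·3 = 2743
A: 136·3 + 210·1 + 22·4 + 178·2 + 247·4 = 2050
E: 136·5 + 210·2 + 22·3 + 178·0 + 247·1 = 1413
B: 136·4 + 210·3 + 22·1 + 178·1 + 247·5 = 2609
F has the highest Borda score (2743).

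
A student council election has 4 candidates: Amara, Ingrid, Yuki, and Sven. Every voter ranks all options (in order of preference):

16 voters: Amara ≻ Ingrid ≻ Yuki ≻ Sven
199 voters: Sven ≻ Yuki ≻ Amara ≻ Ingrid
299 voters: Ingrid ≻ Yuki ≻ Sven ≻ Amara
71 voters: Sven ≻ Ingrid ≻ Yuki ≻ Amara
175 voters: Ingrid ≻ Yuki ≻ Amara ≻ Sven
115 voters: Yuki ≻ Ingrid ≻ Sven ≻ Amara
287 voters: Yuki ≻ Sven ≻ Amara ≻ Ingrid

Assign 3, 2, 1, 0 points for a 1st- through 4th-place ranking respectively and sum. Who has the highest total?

Amara: 16·3 + 199·1 + 299·0 + 71·0 + 175·1 + 115·0 + 287·1 = 709
Ingrid: 16·2 + 199·0 + 299·3 + 71·2 + 175·3 + 115·2 + 287·0 = 1826
Yuki: 16·1 + 199·2 + 299·2 + 71·1 + 175·2 + 115·3 + 287·3 = 2639
Sven: 16·0 + 199·3 + 299·1 + 71·3 + 175·0 + 115·1 + 287·2 = 1798
Yuki has the highest Borda score (2639).

Yuki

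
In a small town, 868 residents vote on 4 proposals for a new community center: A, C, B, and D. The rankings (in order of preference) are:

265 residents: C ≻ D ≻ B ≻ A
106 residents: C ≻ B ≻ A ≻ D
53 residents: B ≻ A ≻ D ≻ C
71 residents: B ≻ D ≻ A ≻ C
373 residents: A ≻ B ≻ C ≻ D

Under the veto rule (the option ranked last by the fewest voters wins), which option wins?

Last-place votes: A 265, C 124, B 0, D 479.
B is ranked last by the fewest voters, so B wins.

B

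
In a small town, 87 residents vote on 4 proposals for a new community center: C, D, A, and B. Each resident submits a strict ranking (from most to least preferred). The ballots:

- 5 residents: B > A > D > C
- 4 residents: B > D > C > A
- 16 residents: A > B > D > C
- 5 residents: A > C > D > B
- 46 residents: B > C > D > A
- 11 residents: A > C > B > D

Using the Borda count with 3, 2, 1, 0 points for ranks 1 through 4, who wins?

B

C: 5·0 + 4·1 + 16·0 + 5·2 + 46·2 + 11·2 = 128
D: 5·1 + 4·2 + 16·1 + 5·1 + 46·1 + 11·0 = 80
A: 5·2 + 4·0 + 16·3 + 5·3 + 46·0 + 11·3 = 106
B: 5·3 + 4·3 + 16·2 + 5·0 + 46·3 + 11·1 = 208
B has the highest Borda score (208).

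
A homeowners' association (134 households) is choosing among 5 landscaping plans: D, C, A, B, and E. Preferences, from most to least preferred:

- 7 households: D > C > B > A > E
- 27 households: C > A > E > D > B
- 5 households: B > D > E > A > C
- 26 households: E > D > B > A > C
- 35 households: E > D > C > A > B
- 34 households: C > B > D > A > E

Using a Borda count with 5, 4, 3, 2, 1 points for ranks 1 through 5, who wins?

C

D: 7·5 + 27·2 + 5·4 + 26·4 + 35·4 + 34·3 = 455
C: 7·4 + 27·5 + 5·1 + 26·1 + 35·3 + 34·5 = 469
A: 7·2 + 27·4 + 5·2 + 26·2 + 35·2 + 34·2 = 322
B: 7·3 + 27·1 + 5·5 + 26·3 + 35·1 + 34·4 = 322
E: 7·1 + 27·3 + 5·3 + 26·5 + 35·5 + 34·1 = 442
C has the highest Borda score (469).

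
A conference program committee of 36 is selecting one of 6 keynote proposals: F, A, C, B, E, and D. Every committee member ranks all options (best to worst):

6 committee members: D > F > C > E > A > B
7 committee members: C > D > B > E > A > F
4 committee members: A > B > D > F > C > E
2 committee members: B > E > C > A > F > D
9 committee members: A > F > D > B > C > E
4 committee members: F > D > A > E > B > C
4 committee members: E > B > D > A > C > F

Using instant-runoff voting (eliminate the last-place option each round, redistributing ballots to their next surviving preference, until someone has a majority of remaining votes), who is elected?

Round 1: F 4, A 13, C 7, B 2, E 4, D 6. Eliminate B.
Round 2: F 4, A 13, C 7, E 6, D 6. Eliminate F.
Round 3: A 13, C 7, E 6, D 10. Eliminate E.
Round 4: A 13, C 9, D 14. Eliminate C.
Round 5: A 15, D 21. D has a majority.

D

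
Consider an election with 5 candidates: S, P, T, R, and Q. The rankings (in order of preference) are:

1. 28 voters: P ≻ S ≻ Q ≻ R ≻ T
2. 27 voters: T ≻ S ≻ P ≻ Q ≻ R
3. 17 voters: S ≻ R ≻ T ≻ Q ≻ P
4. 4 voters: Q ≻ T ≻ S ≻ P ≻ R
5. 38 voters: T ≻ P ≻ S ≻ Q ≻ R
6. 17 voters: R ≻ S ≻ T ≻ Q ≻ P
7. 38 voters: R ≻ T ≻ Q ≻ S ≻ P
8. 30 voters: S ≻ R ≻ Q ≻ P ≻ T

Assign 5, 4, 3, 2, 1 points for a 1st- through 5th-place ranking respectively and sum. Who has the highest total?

S

S: 28·4 + 27·4 + 17·5 + 4·3 + 38·3 + 17·4 + 38·2 + 30·5 = 725
P: 28·5 + 27·3 + 17·1 + 4·2 + 38·4 + 17·1 + 38·1 + 30·2 = 513
T: 28·1 + 27·5 + 17·3 + 4·4 + 38·5 + 17·3 + 38·4 + 30·1 = 653
R: 28·2 + 27·1 + 17·4 + 4·1 + 38·1 + 17·5 + 38·5 + 30·4 = 588
Q: 28·3 + 27·2 + 17·2 + 4·5 + 38·2 + 17·2 + 38·3 + 30·3 = 506
S has the highest Borda score (725).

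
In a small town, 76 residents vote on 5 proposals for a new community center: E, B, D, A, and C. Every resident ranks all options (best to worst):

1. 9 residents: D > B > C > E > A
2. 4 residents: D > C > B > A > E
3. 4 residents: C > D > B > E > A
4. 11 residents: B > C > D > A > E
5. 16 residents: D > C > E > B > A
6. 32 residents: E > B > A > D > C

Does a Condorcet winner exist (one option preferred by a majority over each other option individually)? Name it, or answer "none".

none

Checking pairwise contests:
D beats E 44–32.
E beats B 48–28.
B beats D 43–33.
E beats A 61–15.
B beats C 52–24.
Every option loses at least one head-to-head, so there is no Condorcet winner.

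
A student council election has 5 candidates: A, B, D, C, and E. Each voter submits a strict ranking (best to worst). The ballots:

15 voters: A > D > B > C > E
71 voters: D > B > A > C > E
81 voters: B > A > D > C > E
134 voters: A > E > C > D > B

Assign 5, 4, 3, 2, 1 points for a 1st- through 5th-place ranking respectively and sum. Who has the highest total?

A

A: 15·5 + 71·3 + 81·4 + 134·5 = 1282
B: 15·3 + 71·4 + 81·5 + 134·1 = 868
D: 15·4 + 71·5 + 81·3 + 134·2 = 926
C: 15·2 + 71·2 + 81·2 + 134·3 = 736
E: 15·1 + 71·1 + 81·1 + 134·4 = 703
A has the highest Borda score (1282).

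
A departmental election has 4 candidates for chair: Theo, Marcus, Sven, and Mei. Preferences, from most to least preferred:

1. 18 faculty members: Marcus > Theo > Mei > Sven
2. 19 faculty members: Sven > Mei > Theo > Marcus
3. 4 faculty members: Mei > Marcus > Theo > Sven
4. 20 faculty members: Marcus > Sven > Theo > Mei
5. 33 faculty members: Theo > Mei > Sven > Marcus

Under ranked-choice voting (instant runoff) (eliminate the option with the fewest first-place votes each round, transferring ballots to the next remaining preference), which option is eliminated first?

Mei

Round 1: Theo 33, Marcus 38, Sven 19, Mei 4. Eliminate Mei.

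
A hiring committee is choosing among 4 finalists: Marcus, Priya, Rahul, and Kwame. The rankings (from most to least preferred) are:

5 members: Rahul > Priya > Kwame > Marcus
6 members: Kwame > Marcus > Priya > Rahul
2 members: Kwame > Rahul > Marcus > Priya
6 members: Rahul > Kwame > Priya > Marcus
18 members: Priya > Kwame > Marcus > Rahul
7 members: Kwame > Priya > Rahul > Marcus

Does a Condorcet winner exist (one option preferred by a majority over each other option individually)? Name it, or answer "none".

Priya

Priya vs Marcus: 36–8 for Priya.
Priya vs Rahul: 31–13 for Priya.
Priya vs Kwame: 23–21 for Priya.
Priya beats every other option head-to-head.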